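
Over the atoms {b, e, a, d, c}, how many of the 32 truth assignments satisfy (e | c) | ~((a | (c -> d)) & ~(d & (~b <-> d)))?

26

Initial set: {((e | c) | ~((a | (c -> d)) & ~(d & (~b <-> d))))}.
((e | c) | ~((a | (c -> d)) & ~(d & (~b <-> d)))): β-rule — branch into (e | c)  //  ~((a | (c -> d)) & ~(d & (~b <-> d))).
  branch 1 (add (e | c)):
    (e | c): β-rule — branch into e  //  c.
      branch 1.1 (add e):
        ○ open, literals {e=1}.
      branch 1.2 (add c):
        ○ open, literals {c=1}.
  branch 2 (add ~((a | (c -> d)) & ~(d & (~b <-> d)))):
    ~((a | (c -> d)) & ~(d & (~b <-> d))): β-rule — branch into ~(a | (c -> d))  //  ~~(d & (~b <-> d)).
      branch 2.1 (add ~(a | (c -> d))):
        ~(a | (c -> d)): α-rule — add ~a, ~(c -> d).
        ~(c -> d): α-rule — add c, ~d.
        ○ open, literals {a=0, c=1, d=0}.
      branch 2.2 (add ~~(d & (~b <-> d))):
        ~~(d & (~b <-> d)): α-rule — add d, (~b <-> d).
        (~b <-> d): β-rule — branch into ~b, d  //  ~~b, ~d.
          branch 2.2.1 (add ~b, d):
            ○ open, literals {b=0, d=1}.
          branch 2.2.2 (add ~~b, ~d):
            × closes — contains both d and ~d.
1 branch closed, 4 open.
Each open branch fixes some atoms; the unmentioned ones are free. Counting distinct full assignments: branch {e=1} (b, a, d, c) contributes 16 new; branch {c=1} (b, e, a, d) contributes 8 new; branch {a=0, c=1, d=0} (b, e) contributes 0 new; branch {b=0, d=1} (e, a, c) contributes 2 new. Total: 26.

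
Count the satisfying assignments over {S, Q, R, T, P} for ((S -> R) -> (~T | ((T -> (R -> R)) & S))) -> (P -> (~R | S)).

Initial set: {(((S -> R) -> (~T | ((T -> (R -> R)) & S))) -> (P -> (~R | S)))}.
(((S -> R) -> (~T | ((T -> (R -> R)) & S))) -> (P -> (~R | S))): β-rule — branch into ~((S -> R) -> (~T | ((T -> (R -> R)) & S)))  //  (P -> (~R | S)).
  branch 1 (add ~((S -> R) -> (~T | ((T -> (R -> R)) & S)))):
    ~((S -> R) -> (~T | ((T -> (R -> R)) & S))): α-rule — add (S -> R), ~(~T | ((T -> (R -> R)) & S)).
    ~(~T | ((T -> (R -> R)) & S)): α-rule — add ~~T, ~((T -> (R -> R)) & S).
    (S -> R): β-rule — branch into ~S  //  R.
      branch 1.1 (add ~S):
        ~((T -> (R -> R)) & S): β-rule — branch into ~(T -> (R -> R))  //  ~S.
          branch 1.1.1 (add ~(T -> (R -> R))):
            ~(T -> (R -> R)): α-rule — add T, ~(R -> R).
            ~(R -> R): α-rule — add R, ~R.
            × closes — contains both R and ~R.
          branch 1.1.2 (add ~S):
            ○ open, literals {S=false, T=true}.
      branch 1.2 (add R):
        ~((T -> (R -> R)) & S): β-rule — branch into ~(T -> (R -> R))  //  ~S.
          branch 1.2.1 (add ~(T -> (R -> R))):
            ~(T -> (R -> R)): α-rule — add T, ~(R -> R).
            ~(R -> R): α-rule — add R, ~R.
            × closes — contains both R and ~R.
          branch 1.2.2 (add ~S):
            ○ open, literals {R=true, S=false, T=true}.
  branch 2 (add (P -> (~R | S))):
    (P -> (~R | S)): β-rule — branch into ~P  //  (~R | S).
      branch 2.1 (add ~P):
        ○ open, literals {P=false}.
      branch 2.2 (add (~R | S)):
        (~R | S): β-rule — branch into ~R  //  S.
          branch 2.2.1 (add ~R):
            ○ open, literals {R=false}.
          branch 2.2.2 (add S):
            ○ open, literals {S=true}.
2 branches closed, 5 open.
Each open branch fixes some atoms; the unmentioned ones are free. Counting distinct full assignments: branch {S=false, T=true} (Q, R, P) contributes 8 new; branch {R=true, S=false, T=true} (Q, P) contributes 0 new; branch {P=false} (S, Q, R, T) contributes 12 new; branch {R=false} (S, Q, T, P) contributes 6 new; branch {S=true} (Q, R, T, P) contributes 4 new. Total: 30.

30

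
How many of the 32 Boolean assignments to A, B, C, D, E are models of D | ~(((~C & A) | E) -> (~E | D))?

24

Initial set: {(D | ~(((~C & A) | E) -> (~E | D)))}.
(D | ~(((~C & A) | E) -> (~E | D))): β-rule — branch into D  //  ~(((~C & A) | E) -> (~E | D)).
  branch 1 (add D):
    ○ open, literals {D=1}.
  branch 2 (add ~(((~C & A) | E) -> (~E | D))):
    ~(((~C & A) | E) -> (~E | D)): α-rule — add ((~C & A) | E), ~(~E | D).
    ~(~E | D): α-rule — add ~~E, ~D.
    ((~C & A) | E): β-rule — branch into (~C & A)  //  E.
      branch 2.1 (add (~C & A)):
        (~C & A): α-rule — add ~C, A.
        ○ open, literals {A=1, C=0, D=0, E=1}.
      branch 2.2 (add E):
        ○ open, literals {D=0, E=1}.
0 branches closed, 3 open.
Each open branch fixes some atoms; the unmentioned ones are free. Counting distinct full assignments: branch {D=1} (A, B, C, E) contributes 16 new; branch {A=1, C=0, D=0, E=1} (B) contributes 2 new; branch {D=0, E=1} (A, B, C) contributes 6 new. Total: 24.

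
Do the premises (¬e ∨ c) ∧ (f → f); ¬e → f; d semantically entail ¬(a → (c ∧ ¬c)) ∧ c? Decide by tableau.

No

Initial set: {((¬e ∨ c) ∧ (f → f)); (¬e → f); d; ¬(¬(a → (c ∧ ¬c)) ∧ c)}.
((¬e ∨ c) ∧ (f → f)): α-rule — add (¬e ∨ c), (f → f).
(¬e → f): β-rule — branch into ¬¬e  //  f.
  branch 1 (add ¬¬e):
    ¬(¬(a → (c ∧ ¬c)) ∧ c): β-rule — branch into ¬¬(a → (c ∧ ¬c))  //  ¬c.
      branch 1.1 (add ¬¬(a → (c ∧ ¬c))):
        (¬e ∨ c): β-rule — branch into ¬e  //  c.
          branch 1.1.1 (add ¬e):
            × closes — contains both e and ¬e.
          branch 1.1.2 (add c):
            (f → f): β-rule — branch into ¬f  //  f.
              branch 1.1.2.1 (add ¬f):
                ¬¬(a → (c ∧ ¬c)): β-rule — branch into ¬a  //  (c ∧ ¬c).
                  branch 1.1.2.1.1 (add ¬a):
                    ○ open, literals {a=false, c=true, d=true, e=true, f=false}.
                  branch 1.1.2.1.2 (add (c ∧ ¬c)):
                    (c ∧ ¬c): α-rule — add c, ¬c.
                    × closes — contains both c and ¬c.
              branch 1.1.2.2 (add f):
                ¬¬(a → (c ∧ ¬c)): β-rule — branch into ¬a  //  (c ∧ ¬c).
                  branch 1.1.2.2.1 (add ¬a):
                    ○ open, literals {a=false, c=true, d=true, e=true, f=true}.
                  branch 1.1.2.2.2 (add (c ∧ ¬c)):
                    (c ∧ ¬c): α-rule — add c, ¬c.
                    × closes — contains both c and ¬c.
      branch 1.2 (add ¬c):
        (¬e ∨ c): β-rule — branch into ¬e  //  c.
          branch 1.2.1 (add ¬e):
            × closes — contains both e and ¬e.
          branch 1.2.2 (add c):
            × closes — contains both c and ¬c.
  branch 2 (add f):
    ¬(¬(a → (c ∧ ¬c)) ∧ c): β-rule — branch into ¬¬(a → (c ∧ ¬c))  //  ¬c.
      branch 2.1 (add ¬¬(a → (c ∧ ¬c))):
        (¬e ∨ c): β-rule — branch into ¬e  //  c.
          branch 2.1.1 (add ¬e):
            (f → f): β-rule — branch into ¬f  //  f.
              branch 2.1.1.1 (add ¬f):
                × closes — contains both f and ¬f.
              branch 2.1.1.2 (add f):
                ¬¬(a → (c ∧ ¬c)): β-rule — branch into ¬a  //  (c ∧ ¬c).
                  branch 2.1.1.2.1 (add ¬a):
                    ○ open, literals {a=false, d=true, e=false, f=true}.
                  branch 2.1.1.2.2 (add (c ∧ ¬c)):
                    (c ∧ ¬c): α-rule — add c, ¬c.
                    × closes — contains both c and ¬c.
          branch 2.1.2 (add c):
            (f → f): β-rule — branch into ¬f  //  f.
              branch 2.1.2.1 (add ¬f):
                × closes — contains both f and ¬f.
              branch 2.1.2.2 (add f):
                ¬¬(a → (c ∧ ¬c)): β-rule — branch into ¬a  //  (c ∧ ¬c).
                  branch 2.1.2.2.1 (add ¬a):
                    ○ open, literals {a=false, c=true, d=true, f=true}.
                  branch 2.1.2.2.2 (add (c ∧ ¬c)):
                    (c ∧ ¬c): α-rule — add c, ¬c.
                    × closes — contains both c and ¬c.
      branch 2.2 (add ¬c):
        (¬e ∨ c): β-rule — branch into ¬e  //  c.
          branch 2.2.1 (add ¬e):
            (f → f): β-rule — branch into ¬f  //  f.
              branch 2.2.1.1 (add ¬f):
                × closes — contains both f and ¬f.
              branch 2.2.1.2 (add f):
                ○ open, literals {c=false, d=true, e=false, f=true}.
          branch 2.2.2 (add c):
            × closes — contains both c and ¬c.
11 branches closed, 5 open.
An open branch gives a countermodel: a=false, c=true, d=true, e=true, f=false (unmentioned atoms arbitrary); the premises hold there but the conclusion fails.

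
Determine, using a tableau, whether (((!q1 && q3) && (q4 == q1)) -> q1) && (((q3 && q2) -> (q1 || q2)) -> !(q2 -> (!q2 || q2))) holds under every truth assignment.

Not valid

Assume the negation and expand:
Initial set: {F ((((!q1 && q3) && (q4 == q1)) -> q1) && (((q3 && q2) -> (q1 || q2)) -> !(q2 -> (!q2 || q2))))}.
F ((((!q1 && q3) && (q4 == q1)) -> q1) && (((q3 && q2) -> (q1 || q2)) -> !(q2 -> (!q2 || q2)))): β-rule — branch into F (((!q1 && q3) && (q4 == q1)) -> q1)  //  F (((q3 && q2) -> (q1 || q2)) -> !(q2 -> (!q2 || q2))).
  branch 1 (add F (((!q1 && q3) && (q4 == q1)) -> q1)):
    F (((!q1 && q3) && (q4 == q1)) -> q1): α-rule — add T ((!q1 && q3) && (q4 == q1)), F q1.
    T ((!q1 && q3) && (q4 == q1)): α-rule — add T (!q1 && q3), T (q4 == q1).
    T (!q1 && q3): α-rule — add T !q1, T q3.
    T (q4 == q1): β-rule — branch into T q4, T q1  //  F q4, F q1.
      branch 1.1 (add T q4, T q1):
        × closes — contains both q1 and !q1.
      branch 1.2 (add F q4, F q1):
        ○ open, literals {q1=0, q3=1, q4=0}.
  branch 2 (add F (((q3 && q2) -> (q1 || q2)) -> !(q2 -> (!q2 || q2)))):
    F (((q3 && q2) -> (q1 || q2)) -> !(q2 -> (!q2 || q2))): α-rule — add T ((q3 && q2) -> (q1 || q2)), F !(q2 -> (!q2 || q2)).
    T ((q3 && q2) -> (q1 || q2)): β-rule — branch into F (q3 && q2)  //  T (q1 || q2).
      branch 2.1 (add F (q3 && q2)):
        F !(q2 -> (!q2 || q2)): β-rule — branch into F q2  //  T (!q2 || q2).
          branch 2.1.1 (add F q2):
            F (q3 && q2): β-rule — branch into F q3  //  F q2.
              branch 2.1.1.1 (add F q3):
                ○ open, literals {q2=0, q3=0}.
              branch 2.1.1.2 (add F q2):
                ○ open, literals {q2=0}.
          branch 2.1.2 (add T (!q2 || q2)):
            F (q3 && q2): β-rule — branch into F q3  //  F q2.
              branch 2.1.2.1 (add F q3):
                T (!q2 || q2): β-rule — branch into T !q2  //  T q2.
                  branch 2.1.2.1.1 (add T !q2):
                    ○ open, literals {q2=0, q3=0}.
                  branch 2.1.2.1.2 (add T q2):
                    ○ open, literals {q2=1, q3=0}.
              branch 2.1.2.2 (add F q2):
                T (!q2 || q2): β-rule — branch into T !q2  //  T q2.
                  branch 2.1.2.2.1 (add T !q2):
                    ○ open, literals {q2=0}.
                  branch 2.1.2.2.2 (add T q2):
                    × closes — contains both q2 and !q2.
      branch 2.2 (add T (q1 || q2)):
        F !(q2 -> (!q2 || q2)): β-rule — branch into F q2  //  T (!q2 || q2).
          branch 2.2.1 (add F q2):
            T (q1 || q2): β-rule — branch into T q1  //  T q2.
              branch 2.2.1.1 (add T q1):
                ○ open, literals {q1=1, q2=0}.
              branch 2.2.1.2 (add T q2):
                × closes — contains both q2 and !q2.
          branch 2.2.2 (add T (!q2 || q2)):
            T (q1 || q2): β-rule — branch into T q1  //  T q2.
              branch 2.2.2.1 (add T q1):
                T (!q2 || q2): β-rule — branch into T !q2  //  T q2.
                  branch 2.2.2.1.1 (add T !q2):
                    ○ open, literals {q1=1, q2=0}.
                  branch 2.2.2.1.2 (add T q2):
                    ○ open, literals {q1=1, q2=1}.
              branch 2.2.2.2 (add T q2):
                T (!q2 || q2): β-rule — branch into T !q2  //  T q2.
                  branch 2.2.2.2.1 (add T !q2):
                    × closes — contains both q2 and !q2.
                  branch 2.2.2.2.2 (add T q2):
                    ○ open, literals {q2=1}.
4 branches closed, 10 open.
An open branch gives a countermodel: q1=0, q3=1, q4=0 (unmentioned atoms arbitrary); under it the original formula is false.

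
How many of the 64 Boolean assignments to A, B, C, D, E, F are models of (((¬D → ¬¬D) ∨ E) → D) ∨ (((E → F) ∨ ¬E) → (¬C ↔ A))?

60

Initial set: {((((¬D → ¬¬D) ∨ E) → D) ∨ (((E → F) ∨ ¬E) → (¬C ↔ A)))}.
((((¬D → ¬¬D) ∨ E) → D) ∨ (((E → F) ∨ ¬E) → (¬C ↔ A))): β-rule — branch into (((¬D → ¬¬D) ∨ E) → D)  //  (((E → F) ∨ ¬E) → (¬C ↔ A)).
  branch 1 (add (((¬D → ¬¬D) ∨ E) → D)):
    (((¬D → ¬¬D) ∨ E) → D): β-rule — branch into ¬((¬D → ¬¬D) ∨ E)  //  D.
      branch 1.1 (add ¬((¬D → ¬¬D) ∨ E)):
        ¬((¬D → ¬¬D) ∨ E): α-rule — add ¬(¬D → ¬¬D), ¬E.
        ¬(¬D → ¬¬D): α-rule — add ¬D, ¬¬¬D.
        ¬¬¬D: drop double negation, giving ¬D.
        ○ open, literals {D=0, E=0}.
      branch 1.2 (add D):
        ○ open, literals {D=1}.
  branch 2 (add (((E → F) ∨ ¬E) → (¬C ↔ A))):
    (((E → F) ∨ ¬E) → (¬C ↔ A)): β-rule — branch into ¬((E → F) ∨ ¬E)  //  (¬C ↔ A).
      branch 2.1 (add ¬((E → F) ∨ ¬E)):
        ¬((E → F) ∨ ¬E): α-rule — add ¬(E → F), ¬¬E.
        ¬(E → F): α-rule — add E, ¬F.
        ○ open, literals {E=1, F=0}.
      branch 2.2 (add (¬C ↔ A)):
        (¬C ↔ A): β-rule — branch into ¬C, A  //  ¬¬C, ¬A.
          branch 2.2.1 (add ¬C, A):
            ○ open, literals {A=1, C=0}.
          branch 2.2.2 (add ¬¬C, ¬A):
            ○ open, literals {A=0, C=1}.
0 branches closed, 5 open.
Each open branch fixes some atoms; the unmentioned ones are free. Counting distinct full assignments: branch {D=0, E=0} (A, B, C, F) contributes 16 new; branch {D=1} (A, B, C, E, F) contributes 32 new; branch {E=1, F=0} (A, B, C, D) contributes 8 new; branch {A=1, C=0} (B, D, E, F) contributes 2 new; branch {A=0, C=1} (B, D, E, F) contributes 2 new. Total: 60.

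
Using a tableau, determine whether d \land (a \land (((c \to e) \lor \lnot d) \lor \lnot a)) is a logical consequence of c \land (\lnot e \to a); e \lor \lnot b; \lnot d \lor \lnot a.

No

Initial set: {T (c \land (\lnot e \to a)); T (e \lor \lnot b); T (\lnot d \lor \lnot a); F (d \land (a \land (((c \to e) \lor \lnot d) \lor \lnot a)))}.
T (c \land (\lnot e \to a)): α-rule — add T c, T (\lnot e \to a).
T (e \lor \lnot b): β-rule — branch into T e  //  T \lnot b.
  branch 1 (add T e):
    T (\lnot d \lor \lnot a): β-rule — branch into T \lnot d  //  T \lnot a.
      branch 1.1 (add T \lnot d):
        F (d \land (a \land (((c \to e) \lor \lnot d) \lor \lnot a))): β-rule — branch into F d  //  F (a \land (((c \to e) \lor \lnot d) \lor \lnot a)).
          branch 1.1.1 (add F d):
            T (\lnot e \to a): β-rule — branch into F \lnot e  //  T a.
              branch 1.1.1.1 (add F \lnot e):
                ○ open, literals {c=T, d=F, e=T}.
              branch 1.1.1.2 (add T a):
                ○ open, literals {a=T, c=T, d=F, e=T}.
          branch 1.1.2 (add F (a \land (((c \to e) \lor \lnot d) \lor \lnot a))):
            T (\lnot e \to a): β-rule — branch into F \lnot e  //  T a.
              branch 1.1.2.1 (add F \lnot e):
                F (a \land (((c \to e) \lor \lnot d) \lor \lnot a)): β-rule — branch into F a  //  F (((c \to e) \lor \lnot d) \lor \lnot a).
                  branch 1.1.2.1.1 (add F a):
                    ○ open, literals {a=F, c=T, d=F, e=T}.
                  branch 1.1.2.1.2 (add F (((c \to e) \lor \lnot d) \lor \lnot a)):
                    F (((c \to e) \lor \lnot d) \lor \lnot a): α-rule — add F ((c \to e) \lor \lnot d), F \lnot a.
                    F ((c \to e) \lor \lnot d): α-rule — add F (c \to e), F \lnot d.
                    × closes — contains both d and \lnot d.
              branch 1.1.2.2 (add T a):
                F (a \land (((c \to e) \lor \lnot d) \lor \lnot a)): β-rule — branch into F a  //  F (((c \to e) \lor \lnot d) \lor \lnot a).
                  branch 1.1.2.2.1 (add F a):
                    × closes — contains both a and \lnot a.
                  branch 1.1.2.2.2 (add F (((c \to e) \lor \lnot d) \lor \lnot a)):
                    F (((c \to e) \lor \lnot d) \lor \lnot a): α-rule — add F ((c \to e) \lor \lnot d), F \lnot a.
                    F ((c \to e) \lor \lnot d): α-rule — add F (c \to e), F \lnot d.
                    × closes — contains both d and \lnot d.
      branch 1.2 (add T \lnot a):
        F (d \land (a \land (((c \to e) \lor \lnot d) \lor \lnot a))): β-rule — branch into F d  //  F (a \land (((c \to e) \lor \lnot d) \lor \lnot a)).
          branch 1.2.1 (add F d):
            T (\lnot e \to a): β-rule — branch into F \lnot e  //  T a.
              branch 1.2.1.1 (add F \lnot e):
                ○ open, literals {a=F, c=T, d=F, e=T}.
              branch 1.2.1.2 (add T a):
                × closes — contains both a and \lnot a.
          branch 1.2.2 (add F (a \land (((c \to e) \lor \lnot d) \lor \lnot a))):
            T (\lnot e \to a): β-rule — branch into F \lnot e  //  T a.
              branch 1.2.2.1 (add F \lnot e):
                F (a \land (((c \to e) \lor \lnot d) \lor \lnot a)): β-rule — branch into F a  //  F (((c \to e) \lor \lnot d) \lor \lnot a).
                  branch 1.2.2.1.1 (add F a):
                    ○ open, literals {a=F, c=T, e=T}.
                  branch 1.2.2.1.2 (add F (((c \to e) \lor \lnot d) \lor \lnot a)):
                    F (((c \to e) \lor \lnot d) \lor \lnot a): α-rule — add F ((c \to e) \lor \lnot d), F \lnot a.
                    × closes — contains both a and \lnot a.
              branch 1.2.2.2 (add T a):
                × closes — contains both a and \lnot a.
  branch 2 (add T \lnot b):
    T (\lnot d \lor \lnot a): β-rule — branch into T \lnot d  //  T \lnot a.
      branch 2.1 (add T \lnot d):
        F (d \land (a \land (((c \to e) \lor \lnot d) \lor \lnot a))): β-rule — branch into F d  //  F (a \land (((c \to e) \lor \lnot d) \lor \lnot a)).
          branch 2.1.1 (add F d):
            T (\lnot e \to a): β-rule — branch into F \lnot e  //  T a.
              branch 2.1.1.1 (add F \lnot e):
                ○ open, literals {b=F, c=T, d=F, e=T}.
              branch 2.1.1.2 (add T a):
                ○ open, literals {a=T, b=F, c=T, d=F}.
          branch 2.1.2 (add F (a \land (((c \to e) \lor \lnot d) \lor \lnot a))):
            T (\lnot e \to a): β-rule — branch into F \lnot e  //  T a.
              branch 2.1.2.1 (add F \lnot e):
                F (a \land (((c \to e) \lor \lnot d) \lor \lnot a)): β-rule — branch into F a  //  F (((c \to e) \lor \lnot d) \lor \lnot a).
                  branch 2.1.2.1.1 (add F a):
                    ○ open, literals {a=F, b=F, c=T, d=F, e=T}.
                  branch 2.1.2.1.2 (add F (((c \to e) \lor \lnot d) \lor \lnot a)):
                    F (((c \to e) \lor \lnot d) \lor \lnot a): α-rule — add F ((c \to e) \lor \lnot d), F \lnot a.
                    F ((c \to e) \lor \lnot d): α-rule — add F (c \to e), F \lnot d.
                    × closes — contains both d and \lnot d.
              branch 2.1.2.2 (add T a):
                F (a \land (((c \to e) \lor \lnot d) \lor \lnot a)): β-rule — branch into F a  //  F (((c \to e) \lor \lnot d) \lor \lnot a).
                  branch 2.1.2.2.1 (add F a):
                    × closes — contains both a and \lnot a.
                  branch 2.1.2.2.2 (add F (((c \to e) \lor \lnot d) \lor \lnot a)):
                    F (((c \to e) \lor \lnot d) \lor \lnot a): α-rule — add F ((c \to e) \lor \lnot d), F \lnot a.
                    F ((c \to e) \lor \lnot d): α-rule — add F (c \to e), F \lnot d.
                    × closes — contains both d and \lnot d.
      branch 2.2 (add T \lnot a):
        F (d \land (a \land (((c \to e) \lor \lnot d) \lor \lnot a))): β-rule — branch into F d  //  F (a \land (((c \to e) \lor \lnot d) \lor \lnot a)).
          branch 2.2.1 (add F d):
            T (\lnot e \to a): β-rule — branch into F \lnot e  //  T a.
              branch 2.2.1.1 (add F \lnot e):
                ○ open, literals {a=F, b=F, c=T, d=F, e=T}.
              branch 2.2.1.2 (add T a):
                × closes — contains both a and \lnot a.
          branch 2.2.2 (add F (a \land (((c \to e) \lor \lnot d) \lor \lnot a))):
            T (\lnot e \to a): β-rule — branch into F \lnot e  //  T a.
              branch 2.2.2.1 (add F \lnot e):
                F (a \land (((c \to e) \lor \lnot d) \lor \lnot a)): β-rule — branch into F a  //  F (((c \to e) \lor \lnot d) \lor \lnot a).
                  branch 2.2.2.1.1 (add F a):
                    ○ open, literals {a=F, b=F, c=T, e=T}.
                  branch 2.2.2.1.2 (add F (((c \to e) \lor \lnot d) \lor \lnot a)):
                    F (((c \to e) \lor \lnot d) \lor \lnot a): α-rule — add F ((c \to e) \lor \lnot d), F \lnot a.
                    × closes — contains both a and \lnot a.
              branch 2.2.2.2 (add T a):
                × closes — contains both a and \lnot a.
12 branches closed, 10 open.
An open branch gives a countermodel: c=T, d=F, e=T (unmentioned atoms arbitrary); the premises hold there but the conclusion fails.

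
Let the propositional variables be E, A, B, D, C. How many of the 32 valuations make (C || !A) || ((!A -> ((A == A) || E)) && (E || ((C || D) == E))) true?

Initial set: {((C || !A) || ((!A -> ((A == A) || E)) && (E || ((C || D) == E))))}.
((C || !A) || ((!A -> ((A == A) || E)) && (E || ((C || D) == E)))): β-rule — branch into (C || !A)  //  ((!A -> ((A == A) || E)) && (E || ((C || D) == E))).
  branch 1 (add (C || !A)):
    (C || !A): β-rule — branch into C  //  !A.
      branch 1.1 (add C):
        ○ open, literals {C=1}.
      branch 1.2 (add !A):
        ○ open, literals {A=0}.
  branch 2 (add ((!A -> ((A == A) || E)) && (E || ((C || D) == E)))):
    ((!A -> ((A == A) || E)) && (E || ((C || D) == E))): α-rule — add (!A -> ((A == A) || E)), (E || ((C || D) == E)).
    (!A -> ((A == A) || E)): β-rule — branch into !!A  //  ((A == A) || E).
      branch 2.1 (add !!A):
        (E || ((C || D) == E)): β-rule — branch into E  //  ((C || D) == E).
          branch 2.1.1 (add E):
            ○ open, literals {A=1, E=1}.
          branch 2.1.2 (add ((C || D) == E)):
            ((C || D) == E): β-rule — branch into (C || D), E  //  !(C || D), !E.
              branch 2.1.2.1 (add (C || D), E):
                (C || D): β-rule — branch into C  //  D.
                  branch 2.1.2.1.1 (add C):
                    ○ open, literals {A=1, C=1, E=1}.
                  branch 2.1.2.1.2 (add D):
                    ○ open, literals {A=1, D=1, E=1}.
              branch 2.1.2.2 (add !(C || D), !E):
                !(C || D): α-rule — add !C, !D.
                ○ open, literals {A=1, C=0, D=0, E=0}.
      branch 2.2 (add ((A == A) || E)):
        (E || ((C || D) == E)): β-rule — branch into E  //  ((C || D) == E).
          branch 2.2.1 (add E):
            ((A == A) || E): β-rule — branch into (A == A)  //  E.
              branch 2.2.1.1 (add (A == A)):
                (A == A): β-rule — branch into A, A  //  !A, !A.
                  branch 2.2.1.1.1 (add A, A):
                    ○ open, literals {A=1, E=1}.
                  branch 2.2.1.1.2 (add !A, !A):
                    ○ open, literals {A=0, E=1}.
              branch 2.2.1.2 (add E):
                ○ open, literals {E=1}.
          branch 2.2.2 (add ((C || D) == E)):
            ((A == A) || E): β-rule — branch into (A == A)  //  E.
              branch 2.2.2.1 (add (A == A)):
                ((C || D) == E): β-rule — branch into (C || D), E  //  !(C || D), !E.
                  branch 2.2.2.1.1 (add (C || D), E):
                    (A == A): β-rule — branch into A, A  //  !A, !A.
                      branch 2.2.2.1.1.1 (add A, A):
                        (C || D): β-rule — branch into C  //  D.
                          branch 2.2.2.1.1.1.1 (add C):
                            ○ open, literals {A=1, C=1, E=1}.
                          branch 2.2.2.1.1.1.2 (add D):
                            ○ open, literals {A=1, D=1, E=1}.
                      branch 2.2.2.1.1.2 (add !A, !A):
                        (C || D): β-rule — branch into C  //  D.
                          branch 2.2.2.1.1.2.1 (add C):
                            ○ open, literals {A=0, C=1, E=1}.
                          branch 2.2.2.1.1.2.2 (add D):
                            ○ open, literals {A=0, D=1, E=1}.
                  branch 2.2.2.1.2 (add !(C || D), !E):
                    !(C || D): α-rule — add !C, !D.
                    (A == A): β-rule — branch into A, A  //  !A, !A.
                      branch 2.2.2.1.2.1 (add A, A):
                        ○ open, literals {A=1, C=0, D=0, E=0}.
                      branch 2.2.2.1.2.2 (add !A, !A):
                        ○ open, literals {A=0, C=0, D=0, E=0}.
              branch 2.2.2.2 (add E):
                ((C || D) == E): β-rule — branch into (C || D), E  //  !(C || D), !E.
                  branch 2.2.2.2.1 (add (C || D), E):
                    (C || D): β-rule — branch into C  //  D.
                      branch 2.2.2.2.1.1 (add C):
                        ○ open, literals {C=1, E=1}.
                      branch 2.2.2.2.1.2 (add D):
                        ○ open, literals {D=1, E=1}.
                  branch 2.2.2.2.2 (add !(C || D), !E):
                    × closes — contains both E and !E.
1 branch closed, 17 open.
Each open branch fixes some atoms; the unmentioned ones are free. Counting distinct full assignments: branch {C=1} (E, A, B, D) contributes 16 new; branch {A=0} (E, B, D, C) contributes 8 new; branch {A=1, E=1} (B, D, C) contributes 4 new; branch {A=1, C=1, E=1} (B, D) contributes 0 new; branch {A=1, D=1, E=1} (B, C) contributes 0 new; branch {A=1, C=0, D=0, E=0} (B) contributes 2 new; branch {A=1, E=1} (B, D, C) contributes 0 new; branch {A=0, E=1} (B, D, C) contributes 0 new; branch {E=1} (A, B, D, C) contributes 0 new; branch {A=1, C=1, E=1} (B, D) contributes 0 new; branch {A=1, D=1, E=1} (B, C) contributes 0 new; branch {A=0, C=1, E=1} (B, D) contributes 0 new; branch {A=0, D=1, E=1} (B, C) contributes 0 new; branch {A=1, C=0, D=0, E=0} (B) contributes 0 new; branch {A=0, C=0, D=0, E=0} (B) contributes 0 new; branch {C=1, E=1} (A, B, D) contributes 0 new; branch {D=1, E=1} (A, B, C) contributes 0 new. Total: 30.

30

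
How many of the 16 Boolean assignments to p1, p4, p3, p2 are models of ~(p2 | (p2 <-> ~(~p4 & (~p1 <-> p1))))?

8

Initial set: {~(p2 | (p2 <-> ~(~p4 & (~p1 <-> p1))))}.
~(p2 | (p2 <-> ~(~p4 & (~p1 <-> p1)))): α-rule — add ~p2, ~(p2 <-> ~(~p4 & (~p1 <-> p1))).
~(p2 <-> ~(~p4 & (~p1 <-> p1))): β-rule — branch into p2, ~~(~p4 & (~p1 <-> p1))  //  ~p2, ~(~p4 & (~p1 <-> p1)).
  branch 1 (add p2, ~~(~p4 & (~p1 <-> p1))):
    × closes — contains both p2 and ~p2.
  branch 2 (add ~p2, ~(~p4 & (~p1 <-> p1))):
    ~(~p4 & (~p1 <-> p1)): β-rule — branch into ~~p4  //  ~(~p1 <-> p1).
      branch 2.1 (add ~~p4):
        ○ open, literals {p2=F, p4=T}.
      branch 2.2 (add ~(~p1 <-> p1)):
        ~(~p1 <-> p1): β-rule — branch into ~p1, ~p1  //  ~~p1, p1.
          branch 2.2.1 (add ~p1, ~p1):
            ○ open, literals {p1=F, p2=F}.
          branch 2.2.2 (add ~~p1, p1):
            ○ open, literals {p1=T, p2=F}.
1 branch closed, 3 open.
Each open branch fixes some atoms; the unmentioned ones are free. Counting distinct full assignments: branch {p2=F, p4=T} (p1, p3) contributes 4 new; branch {p1=F, p2=F} (p4, p3) contributes 2 new; branch {p1=T, p2=F} (p4, p3) contributes 2 new. Total: 8.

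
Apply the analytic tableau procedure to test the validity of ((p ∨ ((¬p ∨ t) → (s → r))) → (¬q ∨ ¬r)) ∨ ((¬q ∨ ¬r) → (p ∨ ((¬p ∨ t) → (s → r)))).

Valid

Assume the negation and expand:
Initial set: {¬(((p ∨ ((¬p ∨ t) → (s → r))) → (¬q ∨ ¬r)) ∨ ((¬q ∨ ¬r) → (p ∨ ((¬p ∨ t) → (s → r)))))}.
¬(((p ∨ ((¬p ∨ t) → (s → r))) → (¬q ∨ ¬r)) ∨ ((¬q ∨ ¬r) → (p ∨ ((¬p ∨ t) → (s → r))))): α-rule — add ¬((p ∨ ((¬p ∨ t) → (s → r))) → (¬q ∨ ¬r)), ¬((¬q ∨ ¬r) → (p ∨ ((¬p ∨ t) → (s → r)))).
¬((p ∨ ((¬p ∨ t) → (s → r))) → (¬q ∨ ¬r)): α-rule — add (p ∨ ((¬p ∨ t) → (s → r))), ¬(¬q ∨ ¬r).
¬((¬q ∨ ¬r) → (p ∨ ((¬p ∨ t) → (s → r)))): α-rule — add (¬q ∨ ¬r), ¬(p ∨ ((¬p ∨ t) → (s → r))).
¬(¬q ∨ ¬r): α-rule — add ¬¬q, ¬¬r.
¬(p ∨ ((¬p ∨ t) → (s → r))): α-rule — add ¬p, ¬((¬p ∨ t) → (s → r)).
¬((¬p ∨ t) → (s → r)): α-rule — add (¬p ∨ t), ¬(s → r).
¬(s → r): α-rule — add s, ¬r.
× closes — contains both r and ¬r.
All 1 branch closes.
Every branch closed, so the negation is unsatisfiable and the formula is valid.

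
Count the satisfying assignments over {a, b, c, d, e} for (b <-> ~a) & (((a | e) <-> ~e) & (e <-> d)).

Initial set: {T ((b <-> ~a) & (((a | e) <-> ~e) & (e <-> d)))}.
T ((b <-> ~a) & (((a | e) <-> ~e) & (e <-> d))): α-rule — add T (b <-> ~a), T (((a | e) <-> ~e) & (e <-> d)).
T (((a | e) <-> ~e) & (e <-> d)): α-rule — add T ((a | e) <-> ~e), T (e <-> d).
T (b <-> ~a): β-rule — branch into T b, T ~a  //  F b, F ~a.
  branch 1 (add T b, T ~a):
    T ((a | e) <-> ~e): β-rule — branch into T (a | e), T ~e  //  F (a | e), F ~e.
      branch 1.1 (add T (a | e), T ~e):
        T (e <-> d): β-rule — branch into T e, T d  //  F e, F d.
          branch 1.1.1 (add T e, T d):
            × closes — contains both e and ~e.
          branch 1.1.2 (add F e, F d):
            T (a | e): β-rule — branch into T a  //  T e.
              branch 1.1.2.1 (add T a):
                × closes — contains both a and ~a.
              branch 1.1.2.2 (add T e):
                × closes — contains both e and ~e.
      branch 1.2 (add F (a | e), F ~e):
        F (a | e): α-rule — add F a, F e.
        × closes — contains both e and ~e.
  branch 2 (add F b, F ~a):
    T ((a | e) <-> ~e): β-rule — branch into T (a | e), T ~e  //  F (a | e), F ~e.
      branch 2.1 (add T (a | e), T ~e):
        T (e <-> d): β-rule — branch into T e, T d  //  F e, F d.
          branch 2.1.1 (add T e, T d):
            × closes — contains both e and ~e.
          branch 2.1.2 (add F e, F d):
            T (a | e): β-rule — branch into T a  //  T e.
              branch 2.1.2.1 (add T a):
                ○ open, literals {a=1, b=0, d=0, e=0}.
              branch 2.1.2.2 (add T e):
                × closes — contains both e and ~e.
      branch 2.2 (add F (a | e), F ~e):
        F (a | e): α-rule — add F a, F e.
        × closes — contains both a and ~a.
7 branches closed, 1 open.
Each open branch fixes some atoms; the unmentioned ones are free. Counting distinct full assignments: branch {a=1, b=0, d=0, e=0} (c) contributes 2 new. Total: 2.

2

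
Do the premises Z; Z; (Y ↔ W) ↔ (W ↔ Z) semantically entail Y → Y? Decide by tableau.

Initial set: {T Z; T Z; T ((Y ↔ W) ↔ (W ↔ Z)); F (Y → Y)}.
F (Y → Y): α-rule — add T Y, F Y.
× closes — contains both Y and ¬Y.
All 1 branch closes.
Every branch closed, so the premises entail the conclusion.

Yes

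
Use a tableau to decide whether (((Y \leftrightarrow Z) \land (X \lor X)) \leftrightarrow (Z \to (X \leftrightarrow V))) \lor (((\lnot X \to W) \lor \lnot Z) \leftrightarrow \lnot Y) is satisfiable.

Initial set: {((((Y \leftrightarrow Z) \land (X \lor X)) \leftrightarrow (Z \to (X \leftrightarrow V))) \lor (((\lnot X \to W) \lor \lnot Z) \leftrightarrow \lnot Y))}.
((((Y \leftrightarrow Z) \land (X \lor X)) \leftrightarrow (Z \to (X \leftrightarrow V))) \lor (((\lnot X \to W) \lor \lnot Z) \leftrightarrow \lnot Y)): β-rule — branch into (((Y \leftrightarrow Z) \land (X \lor X)) \leftrightarrow (Z \to (X \leftrightarrow V)))  //  (((\lnot X \to W) \lor \lnot Z) \leftrightarrow \lnot Y).
  branch 1 (add (((Y \leftrightarrow Z) \land (X \lor X)) \leftrightarrow (Z \to (X \leftrightarrow V)))):
    (((Y \leftrightarrow Z) \land (X \lor X)) \leftrightarrow (Z \to (X \leftrightarrow V))): β-rule — branch into ((Y \leftrightarrow Z) \land (X \lor X)), (Z \to (X \leftrightarrow V))  //  \lnot ((Y \leftrightarrow Z) \land (X \lor X)), \lnot (Z \to (X \leftrightarrow V)).
      branch 1.1 (add ((Y \leftrightarrow Z) \land (X \lor X)), (Z \to (X \leftrightarrow V))):
        ((Y \leftrightarrow Z) \land (X \lor X)): α-rule — add (Y \leftrightarrow Z), (X \lor X).
        (Z \to (X \leftrightarrow V)): β-rule — branch into \lnot Z  //  (X \leftrightarrow V).
          branch 1.1.1 (add \lnot Z):
            (Y \leftrightarrow Z): β-rule — branch into Y, Z  //  \lnot Y, \lnot Z.
              branch 1.1.1.1 (add Y, Z):
                × closes — contains both Z and \lnot Z.
              branch 1.1.1.2 (add \lnot Y, \lnot Z):
                (X \lor X): β-rule — branch into X  //  X.
                  branch 1.1.1.2.1 (add X):
                    ○ open, literals {X=T, Y=F, Z=F}.
                  branch 1.1.1.2.2 (add X):
                    ○ open, literals {X=T, Y=F, Z=F}.
          branch 1.1.2 (add (X \leftrightarrow V)):
            (Y \leftrightarrow Z): β-rule — branch into Y, Z  //  \lnot Y, \lnot Z.
              branch 1.1.2.1 (add Y, Z):
                (X \lor X): β-rule — branch into X  //  X.
                  branch 1.1.2.1.1 (add X):
                    (X \leftrightarrow V): β-rule — branch into X, V  //  \lnot X, \lnot V.
                      branch 1.1.2.1.1.1 (add X, V):
                        ○ open, literals {V=T, X=T, Y=T, Z=T}.
                      branch 1.1.2.1.1.2 (add \lnot X, \lnot V):
                        × closes — contains both X and \lnot X.
                  branch 1.1.2.1.2 (add X):
                    (X \leftrightarrow V): β-rule — branch into X, V  //  \lnot X, \lnot V.
                      branch 1.1.2.1.2.1 (add X, V):
                        ○ open, literals {V=T, X=T, Y=T, Z=T}.
                      branch 1.1.2.1.2.2 (add \lnot X, \lnot V):
                        × closes — contains both X and \lnot X.
              branch 1.1.2.2 (add \lnot Y, \lnot Z):
                (X \lor X): β-rule — branch into X  //  X.
                  branch 1.1.2.2.1 (add X):
                    (X \leftrightarrow V): β-rule — branch into X, V  //  \lnot X, \lnot V.
                      branch 1.1.2.2.1.1 (add X, V):
                        ○ open, literals {V=T, X=T, Y=F, Z=F}.
                      branch 1.1.2.2.1.2 (add \lnot X, \lnot V):
                        × closes — contains both X and \lnot X.
                  branch 1.1.2.2.2 (add X):
                    (X \leftrightarrow V): β-rule — branch into X, V  //  \lnot X, \lnot V.
                      branch 1.1.2.2.2.1 (add X, V):
                        ○ open, literals {V=T, X=T, Y=F, Z=F}.
                      branch 1.1.2.2.2.2 (add \lnot X, \lnot V):
                        × closes — contains both X and \lnot X.
      branch 1.2 (add \lnot ((Y \leftrightarrow Z) \land (X \lor X)), \lnot (Z \to (X \leftrightarrow V))):
        \lnot (Z \to (X \leftrightarrow V)): α-rule — add Z, \lnot (X \leftrightarrow V).
        \lnot ((Y \leftrightarrow Z) \land (X \lor X)): β-rule — branch into \lnot (Y \leftrightarrow Z)  //  \lnot (X \lor X).
          branch 1.2.1 (add \lnot (Y \leftrightarrow Z)):
            \lnot (X \leftrightarrow V): β-rule — branch into X, \lnot V  //  \lnot X, V.
              branch 1.2.1.1 (add X, \lnot V):
                \lnot (Y \leftrightarrow Z): β-rule — branch into Y, \lnot Z  //  \lnot Y, Z.
                  branch 1.2.1.1.1 (add Y, \lnot Z):
                    × closes — contains both Z and \lnot Z.
                  branch 1.2.1.1.2 (add \lnot Y, Z):
                    ○ open, literals {V=F, X=T, Y=F, Z=T}.
              branch 1.2.1.2 (add \lnot X, V):
                \lnot (Y \leftrightarrow Z): β-rule — branch into Y, \lnot Z  //  \lnot Y, Z.
                  branch 1.2.1.2.1 (add Y, \lnot Z):
                    × closes — contains both Z and \lnot Z.
                  branch 1.2.1.2.2 (add \lnot Y, Z):
                    ○ open, literals {V=T, X=F, Y=F, Z=T}.
          branch 1.2.2 (add \lnot (X \lor X)):
            \lnot (X \lor X): α-rule — add \lnot X, \lnot X.
            \lnot (X \leftrightarrow V): β-rule — branch into X, \lnot V  //  \lnot X, V.
              branch 1.2.2.1 (add X, \lnot V):
                × closes — contains both X and \lnot X.
              branch 1.2.2.2 (add \lnot X, V):
                ○ open, literals {V=T, X=F, Z=T}.
  branch 2 (add (((\lnot X \to W) \lor \lnot Z) \leftrightarrow \lnot Y)):
    (((\lnot X \to W) \lor \lnot Z) \leftrightarrow \lnot Y): β-rule — branch into ((\lnot X \to W) \lor \lnot Z), \lnot Y  //  \lnot ((\lnot X \to W) \lor \lnot Z), \lnot \lnot Y.
      branch 2.1 (add ((\lnot X \to W) \lor \lnot Z), \lnot Y):
        ((\lnot X \to W) \lor \lnot Z): β-rule — branch into (\lnot X \to W)  //  \lnot Z.
          branch 2.1.1 (add (\lnot X \to W)):
            (\lnot X \to W): β-rule — branch into \lnot \lnot X  //  W.
              branch 2.1.1.1 (add \lnot \lnot X):
                ○ open, literals {X=T, Y=F}.
              branch 2.1.1.2 (add W):
                ○ open, literals {W=T, Y=F}.
          branch 2.1.2 (add \lnot Z):
            ○ open, literals {Y=F, Z=F}.
      branch 2.2 (add \lnot ((\lnot X \to W) \lor \lnot Z), \lnot \lnot Y):
        \lnot ((\lnot X \to W) \lor \lnot Z): α-rule — add \lnot (\lnot X \to W), \lnot \lnot Z.
        \lnot (\lnot X \to W): α-rule — add \lnot X, \lnot W.
        ○ open, literals {W=F, X=F, Y=T, Z=T}.
8 branches closed, 13 open.
An open branch gives a satisfying assignment: X=T, Y=F, Z=F.

Satisfiable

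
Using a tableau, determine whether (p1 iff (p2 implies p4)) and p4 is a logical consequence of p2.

Initial set: {p2; not ((p1 iff (p2 implies p4)) and p4)}.
not ((p1 iff (p2 implies p4)) and p4): β-rule — branch into not (p1 iff (p2 implies p4))  //  not p4.
  branch 1 (add not (p1 iff (p2 implies p4))):
    not (p1 iff (p2 implies p4)): β-rule — branch into p1, not (p2 implies p4)  //  not p1, (p2 implies p4).
      branch 1.1 (add p1, not (p2 implies p4)):
        not (p2 implies p4): α-rule — add p2, not p4.
        ○ open, literals {p1=1, p2=1, p4=0}.
      branch 1.2 (add not p1, (p2 implies p4)):
        (p2 implies p4): β-rule — branch into not p2  //  p4.
          branch 1.2.1 (add not p2):
            × closes — contains both p2 and not p2.
          branch 1.2.2 (add p4):
            ○ open, literals {p1=0, p2=1, p4=1}.
  branch 2 (add not p4):
    ○ open, literals {p2=1, p4=0}.
1 branch closed, 3 open.
An open branch gives a countermodel: p1=1, p2=1, p4=0 (unmentioned atoms arbitrary); the premises hold there but the conclusion fails.

No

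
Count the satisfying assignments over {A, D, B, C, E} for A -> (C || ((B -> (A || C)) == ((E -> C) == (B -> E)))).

26

Initial set: {(A -> (C || ((B -> (A || C)) == ((E -> C) == (B -> E)))))}.
(A -> (C || ((B -> (A || C)) == ((E -> C) == (B -> E))))): β-rule — branch into !A  //  (C || ((B -> (A || C)) == ((E -> C) == (B -> E)))).
  branch 1 (add !A):
    ○ open, literals {A=false}.
  branch 2 (add (C || ((B -> (A || C)) == ((E -> C) == (B -> E))))):
    (C || ((B -> (A || C)) == ((E -> C) == (B -> E)))): β-rule — branch into C  //  ((B -> (A || C)) == ((E -> C) == (B -> E))).
      branch 2.1 (add C):
        ○ open, literals {C=true}.
      branch 2.2 (add ((B -> (A || C)) == ((E -> C) == (B -> E)))):
        ((B -> (A || C)) == ((E -> C) == (B -> E))): β-rule — branch into (B -> (A || C)), ((E -> C) == (B -> E))  //  !(B -> (A || C)), !((E -> C) == (B -> E)).
          branch 2.2.1 (add (B -> (A || C)), ((E -> C) == (B -> E))):
            (B -> (A || C)): β-rule — branch into !B  //  (A || C).
              branch 2.2.1.1 (add !B):
                ((E -> C) == (B -> E)): β-rule — branch into (E -> C), (B -> E)  //  !(E -> C), !(B -> E).
                  branch 2.2.1.1.1 (add (E -> C), (B -> E)):
                    (E -> C): β-rule — branch into !E  //  C.
                      branch 2.2.1.1.1.1 (add !E):
                        (B -> E): β-rule — branch into !B  //  E.
                          branch 2.2.1.1.1.1.1 (add !B):
                            ○ open, literals {B=false, E=false}.
                          branch 2.2.1.1.1.1.2 (add E):
                            × closes — contains both E and !E.
                      branch 2.2.1.1.1.2 (add C):
                        (B -> E): β-rule — branch into !B  //  E.
                          branch 2.2.1.1.1.2.1 (add !B):
                            ○ open, literals {B=false, C=true}.
                          branch 2.2.1.1.1.2.2 (add E):
                            ○ open, literals {B=false, C=true, E=true}.
                  branch 2.2.1.1.2 (add !(E -> C), !(B -> E)):
                    !(E -> C): α-rule — add E, !C.
                    !(B -> E): α-rule — add B, !E.
                    × closes — contains both B and !B.
              branch 2.2.1.2 (add (A || C)):
                ((E -> C) == (B -> E)): β-rule — branch into (E -> C), (B -> E)  //  !(E -> C), !(B -> E).
                  branch 2.2.1.2.1 (add (E -> C), (B -> E)):
                    (A || C): β-rule — branch into A  //  C.
                      branch 2.2.1.2.1.1 (add A):
                        (E -> C): β-rule — branch into !E  //  C.
                          branch 2.2.1.2.1.1.1 (add !E):
                            (B -> E): β-rule — branch into !B  //  E.
                              branch 2.2.1.2.1.1.1.1 (add !B):
                                ○ open, literals {A=true, B=false, E=false}.
                              branch 2.2.1.2.1.1.1.2 (add E):
                                × closes — contains both E and !E.
                          branch 2.2.1.2.1.1.2 (add C):
                            (B -> E): β-rule — branch into !B  //  E.
                              branch 2.2.1.2.1.1.2.1 (add !B):
                                ○ open, literals {A=true, B=false, C=true}.
                              branch 2.2.1.2.1.1.2.2 (add E):
                                ○ open, literals {A=true, C=true, E=true}.
                      branch 2.2.1.2.1.2 (add C):
                        (E -> C): β-rule — branch into !E  //  C.
                          branch 2.2.1.2.1.2.1 (add !E):
                            (B -> E): β-rule — branch into !B  //  E.
                              branch 2.2.1.2.1.2.1.1 (add !B):
                                ○ open, literals {B=false, C=true, E=false}.
                              branch 2.2.1.2.1.2.1.2 (add E):
                                × closes — contains both E and !E.
                          branch 2.2.1.2.1.2.2 (add C):
                            (B -> E): β-rule — branch into !B  //  E.
                              branch 2.2.1.2.1.2.2.1 (add !B):
                                ○ open, literals {B=false, C=true}.
                              branch 2.2.1.2.1.2.2.2 (add E):
                                ○ open, literals {C=true, E=true}.
                  branch 2.2.1.2.2 (add !(E -> C), !(B -> E)):
                    !(E -> C): α-rule — add E, !C.
                    !(B -> E): α-rule — add B, !E.
                    × closes — contains both E and !E.
          branch 2.2.2 (add !(B -> (A || C)), !((E -> C) == (B -> E))):
            !(B -> (A || C)): α-rule — add B, !(A || C).
            !(A || C): α-rule — add !A, !C.
            !((E -> C) == (B -> E)): β-rule — branch into (E -> C), !(B -> E)  //  !(E -> C), (B -> E).
              branch 2.2.2.1 (add (E -> C), !(B -> E)):
                !(B -> E): α-rule — add B, !E.
                (E -> C): β-rule — branch into !E  //  C.
                  branch 2.2.2.1.1 (add !E):
                    ○ open, literals {A=false, B=true, C=false, E=false}.
                  branch 2.2.2.1.2 (add C):
                    × closes — contains both C and !C.
              branch 2.2.2.2 (add !(E -> C), (B -> E)):
                !(E -> C): α-rule — add E, !C.
                (B -> E): β-rule — branch into !B  //  E.
                  branch 2.2.2.2.1 (add !B):
                    × closes — contains both B and !B.
                  branch 2.2.2.2.2 (add E):
                    ○ open, literals {A=false, B=true, C=false, E=true}.
7 branches closed, 13 open.
Each open branch fixes some atoms; the unmentioned ones are free. Counting distinct full assignments: branch {A=false} (D, B, C, E) contributes 16 new; branch {C=true} (A, D, B, E) contributes 8 new; branch {B=false, E=false} (A, D, C) contributes 2 new; branch {B=false, C=true} (A, D, E) contributes 0 new; branch {B=false, C=true, E=true} (A, D) contributes 0 new; branch {A=true, B=false, E=false} (D, C) contributes 0 new; branch {A=true, B=false, C=true} (D, E) contributes 0 new; branch {A=true, C=true, E=true} (D, B) contributes 0 new; branch {B=false, C=true, E=false} (A, D) contributes 0 new; branch {B=false, C=true} (A, D, E) contributes 0 new; branch {C=true, E=true} (A, D, B) contributes 0 new; branch {A=false, B=true, C=false, E=false} (D) contributes 0 new; branch {A=false, B=true, C=false, E=true} (D) contributes 0 new. Total: 26.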